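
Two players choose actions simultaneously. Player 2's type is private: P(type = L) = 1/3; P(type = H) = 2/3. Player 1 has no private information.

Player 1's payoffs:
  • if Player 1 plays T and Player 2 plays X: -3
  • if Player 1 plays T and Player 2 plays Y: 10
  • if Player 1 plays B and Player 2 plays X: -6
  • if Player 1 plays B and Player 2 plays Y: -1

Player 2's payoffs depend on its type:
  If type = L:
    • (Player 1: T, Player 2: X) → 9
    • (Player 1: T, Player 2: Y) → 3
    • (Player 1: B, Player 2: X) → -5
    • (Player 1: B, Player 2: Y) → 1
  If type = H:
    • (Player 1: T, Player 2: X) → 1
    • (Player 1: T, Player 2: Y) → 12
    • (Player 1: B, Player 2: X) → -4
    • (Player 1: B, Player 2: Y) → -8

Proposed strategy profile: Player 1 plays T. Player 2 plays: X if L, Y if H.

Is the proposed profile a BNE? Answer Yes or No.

Yes

Player 1 plays T: E[T] = 1/3·(-3) + 2/3·(10) = 17/3; E[B] = -8/3. Best-responding. ✓
Player 2 (type L), facing T: X gives 9, Y gives 3. Proposed X is best. ✓
Player 2 (type H), facing T: X gives 1, Y gives 12. Proposed Y is best. ✓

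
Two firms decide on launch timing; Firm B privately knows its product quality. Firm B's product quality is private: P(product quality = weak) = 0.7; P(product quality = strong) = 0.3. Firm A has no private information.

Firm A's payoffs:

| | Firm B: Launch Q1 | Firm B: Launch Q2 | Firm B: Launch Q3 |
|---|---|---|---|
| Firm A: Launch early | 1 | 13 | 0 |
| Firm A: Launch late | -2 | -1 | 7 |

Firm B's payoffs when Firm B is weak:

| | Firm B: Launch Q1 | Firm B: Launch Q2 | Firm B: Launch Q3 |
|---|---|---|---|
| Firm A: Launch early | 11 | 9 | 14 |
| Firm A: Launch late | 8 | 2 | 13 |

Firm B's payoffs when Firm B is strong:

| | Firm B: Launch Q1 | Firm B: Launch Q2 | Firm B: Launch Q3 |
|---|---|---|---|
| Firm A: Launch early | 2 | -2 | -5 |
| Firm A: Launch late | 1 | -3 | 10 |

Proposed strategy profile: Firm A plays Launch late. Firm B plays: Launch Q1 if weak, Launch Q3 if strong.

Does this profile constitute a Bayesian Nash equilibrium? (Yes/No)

No

A profile is a BNE iff every type of every player is best-responding given beliefs about the other side.
Firm A plays Launch late: E[Launch late] = 0.7·(-2) + 0.3·(7) = 0.7; E[Launch early] = 0.7. Best-responding. ✓
Firm B (product quality weak), facing Launch late: Launch Q1 gives 8, Launch Q2 gives 2, Launch Q3 gives 13. Proposed Launch Q1 is not best — profitable deviation exists. ✗
Firm B (product quality strong), facing Launch late: Launch Q1 gives 1, Launch Q2 gives -3, Launch Q3 gives 10. Proposed Launch Q3 is best. ✓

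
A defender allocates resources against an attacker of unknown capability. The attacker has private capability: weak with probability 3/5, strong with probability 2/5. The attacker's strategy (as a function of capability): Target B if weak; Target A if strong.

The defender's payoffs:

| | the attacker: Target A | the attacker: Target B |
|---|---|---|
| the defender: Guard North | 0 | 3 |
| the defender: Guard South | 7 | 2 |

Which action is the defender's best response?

E[Guard North] = 3/5·(3) + 2/5·(0) = 9/5
E[Guard South] = 3/5·(2) + 2/5·(7) = 4
Best response: Guard South (4 is the largest).

Guard South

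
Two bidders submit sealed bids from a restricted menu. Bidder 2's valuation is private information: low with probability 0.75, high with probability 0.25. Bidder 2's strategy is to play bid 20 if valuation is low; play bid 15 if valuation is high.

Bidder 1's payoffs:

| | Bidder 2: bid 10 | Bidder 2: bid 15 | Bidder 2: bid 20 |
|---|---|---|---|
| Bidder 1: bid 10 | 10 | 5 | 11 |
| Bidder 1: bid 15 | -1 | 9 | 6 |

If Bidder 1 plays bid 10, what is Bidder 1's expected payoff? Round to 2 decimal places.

9.50

E[bid 10] = 0.75·11 + 0.25·5 = 8.25 + 1.25 = 9.5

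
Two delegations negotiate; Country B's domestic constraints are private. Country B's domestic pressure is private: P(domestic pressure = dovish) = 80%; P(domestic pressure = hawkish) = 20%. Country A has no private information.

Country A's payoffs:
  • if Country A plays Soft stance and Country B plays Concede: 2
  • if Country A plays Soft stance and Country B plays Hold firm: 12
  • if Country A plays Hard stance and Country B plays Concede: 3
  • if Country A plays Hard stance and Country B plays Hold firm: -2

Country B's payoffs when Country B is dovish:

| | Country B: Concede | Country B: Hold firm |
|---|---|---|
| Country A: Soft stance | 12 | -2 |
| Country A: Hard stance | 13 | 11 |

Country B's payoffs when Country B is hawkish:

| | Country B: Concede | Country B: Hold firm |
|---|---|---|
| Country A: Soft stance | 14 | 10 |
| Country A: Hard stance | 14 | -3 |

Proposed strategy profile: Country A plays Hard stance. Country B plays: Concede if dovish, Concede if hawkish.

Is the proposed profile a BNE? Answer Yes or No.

Country A plays Hard stance: E[Hard stance] = 0.8·(3) + 0.2·(3) = 3; E[Soft stance] = 2. Best-responding. ✓
Country B (domestic pressure dovish), facing Hard stance: Concede gives 13, Hold firm gives 11. Proposed Concede is best. ✓
Country B (domestic pressure hawkish), facing Hard stance: Concede gives 14, Hold firm gives -3. Proposed Concede is best. ✓

Yes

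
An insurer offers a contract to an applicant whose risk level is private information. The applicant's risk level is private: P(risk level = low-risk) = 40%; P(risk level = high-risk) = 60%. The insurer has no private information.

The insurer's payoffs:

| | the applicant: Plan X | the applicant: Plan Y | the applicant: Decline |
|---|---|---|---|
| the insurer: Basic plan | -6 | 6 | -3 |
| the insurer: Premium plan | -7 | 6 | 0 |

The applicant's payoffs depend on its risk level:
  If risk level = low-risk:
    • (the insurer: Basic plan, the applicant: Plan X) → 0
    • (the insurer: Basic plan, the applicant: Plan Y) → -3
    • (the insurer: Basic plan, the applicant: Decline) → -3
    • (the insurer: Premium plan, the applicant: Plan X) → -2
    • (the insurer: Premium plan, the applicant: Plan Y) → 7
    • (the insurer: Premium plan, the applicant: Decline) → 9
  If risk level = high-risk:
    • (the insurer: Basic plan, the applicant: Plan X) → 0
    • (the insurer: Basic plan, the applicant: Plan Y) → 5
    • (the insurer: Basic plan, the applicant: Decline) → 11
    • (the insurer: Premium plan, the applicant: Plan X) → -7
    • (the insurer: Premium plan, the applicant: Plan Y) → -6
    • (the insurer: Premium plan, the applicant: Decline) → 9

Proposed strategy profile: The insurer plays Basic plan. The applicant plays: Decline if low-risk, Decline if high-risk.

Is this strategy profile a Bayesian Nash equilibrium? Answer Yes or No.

The insurer plays Basic plan: E[Basic plan] = 0.4·(-3) + 0.6·(-3) = -3; E[Premium plan] = 0. Not best-responding. ✗
The applicant (risk level low-risk), facing Basic plan: Plan X gives 0, Plan Y gives -3, Decline gives -3. Proposed Decline is not best — profitable deviation exists. ✗
The applicant (risk level high-risk), facing Basic plan: Plan X gives 0, Plan Y gives 5, Decline gives 11. Proposed Decline is best. ✓

No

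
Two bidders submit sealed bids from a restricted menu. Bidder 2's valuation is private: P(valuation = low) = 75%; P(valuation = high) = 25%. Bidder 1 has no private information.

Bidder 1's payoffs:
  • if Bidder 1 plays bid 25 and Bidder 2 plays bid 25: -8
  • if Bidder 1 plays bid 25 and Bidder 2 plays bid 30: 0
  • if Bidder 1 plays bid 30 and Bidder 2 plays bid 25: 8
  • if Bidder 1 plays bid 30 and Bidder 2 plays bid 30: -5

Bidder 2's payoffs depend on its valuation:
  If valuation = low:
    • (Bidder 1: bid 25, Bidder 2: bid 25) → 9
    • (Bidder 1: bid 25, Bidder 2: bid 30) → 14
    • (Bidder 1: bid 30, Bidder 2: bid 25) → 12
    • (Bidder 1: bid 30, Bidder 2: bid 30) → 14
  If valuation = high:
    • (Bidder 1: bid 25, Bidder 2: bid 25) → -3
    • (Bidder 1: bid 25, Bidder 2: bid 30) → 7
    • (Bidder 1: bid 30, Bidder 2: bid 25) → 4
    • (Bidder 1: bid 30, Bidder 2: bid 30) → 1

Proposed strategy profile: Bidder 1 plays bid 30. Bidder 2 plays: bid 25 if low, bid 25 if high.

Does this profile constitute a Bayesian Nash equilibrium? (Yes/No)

Bidder 1 plays bid 30: E[bid 30] = 0.75·(8) + 0.25·(8) = 8; E[bid 25] = -8. Best-responding. ✓
Bidder 2 (valuation low), facing bid 30: bid 25 gives 12, bid 30 gives 14. Proposed bid 25 is not best — profitable deviation exists. ✗
Bidder 2 (valuation high), facing bid 30: bid 25 gives 4, bid 30 gives 1. Proposed bid 25 is best. ✓

No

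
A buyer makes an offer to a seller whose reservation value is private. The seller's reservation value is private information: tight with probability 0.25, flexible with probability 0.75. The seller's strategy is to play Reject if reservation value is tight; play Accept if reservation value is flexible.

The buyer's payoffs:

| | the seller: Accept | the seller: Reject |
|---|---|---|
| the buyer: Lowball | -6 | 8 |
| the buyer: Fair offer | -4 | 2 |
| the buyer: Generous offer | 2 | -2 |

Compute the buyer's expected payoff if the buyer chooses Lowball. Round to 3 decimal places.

-2.500

E[Lowball] = 0.25·8 + 0.75·(-6) = 2 + (-4.5) = -2.5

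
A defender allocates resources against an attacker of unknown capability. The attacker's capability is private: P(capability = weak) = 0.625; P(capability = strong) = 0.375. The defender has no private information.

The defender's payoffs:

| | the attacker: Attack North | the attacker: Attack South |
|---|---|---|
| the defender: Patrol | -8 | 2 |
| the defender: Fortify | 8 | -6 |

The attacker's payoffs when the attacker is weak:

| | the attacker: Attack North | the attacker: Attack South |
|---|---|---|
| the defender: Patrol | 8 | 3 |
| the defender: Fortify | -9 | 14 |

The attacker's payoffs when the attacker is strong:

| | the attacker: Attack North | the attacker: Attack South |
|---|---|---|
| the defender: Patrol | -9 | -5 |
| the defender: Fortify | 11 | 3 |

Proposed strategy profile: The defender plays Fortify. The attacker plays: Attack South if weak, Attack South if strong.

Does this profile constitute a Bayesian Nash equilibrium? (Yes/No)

A profile is a BNE iff every type of every player is best-responding given beliefs about the other side.
The defender plays Fortify: E[Fortify] = 0.625·(-6) + 0.375·(-6) = -6; E[Patrol] = 2. Not best-responding. ✗
The attacker (capability weak), facing Fortify: Attack North gives -9, Attack South gives 14. Proposed Attack South is best. ✓
The attacker (capability strong), facing Fortify: Attack North gives 11, Attack South gives 3. Proposed Attack South is not best — profitable deviation exists. ✗

No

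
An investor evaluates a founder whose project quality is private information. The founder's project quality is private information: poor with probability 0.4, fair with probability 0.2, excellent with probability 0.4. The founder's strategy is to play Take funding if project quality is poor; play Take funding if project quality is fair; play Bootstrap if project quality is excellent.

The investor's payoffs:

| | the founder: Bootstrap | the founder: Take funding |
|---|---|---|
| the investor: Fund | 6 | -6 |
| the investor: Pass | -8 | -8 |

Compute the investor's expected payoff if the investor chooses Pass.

-8

E[Pass] = 0.4·(-8) + 0.2·(-8) + 0.4·(-8) = (-3.2) + (-1.6) + (-3.2) = -8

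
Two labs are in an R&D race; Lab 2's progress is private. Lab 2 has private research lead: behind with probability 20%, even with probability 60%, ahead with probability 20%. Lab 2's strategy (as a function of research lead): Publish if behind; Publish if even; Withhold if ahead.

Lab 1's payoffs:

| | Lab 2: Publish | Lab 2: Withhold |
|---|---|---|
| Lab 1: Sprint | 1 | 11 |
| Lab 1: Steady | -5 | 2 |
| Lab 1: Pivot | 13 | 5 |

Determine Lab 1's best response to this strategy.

Pivot

E[Sprint] = 0.2·(1) + 0.6·(1) + 0.2·(11) = 3
E[Steady] = 0.2·(-5) + 0.6·(-5) + 0.2·(2) = -3.6
E[Pivot] = 0.2·(13) + 0.6·(13) + 0.2·(5) = 11.4
Best response: Pivot (11.4 is the largest).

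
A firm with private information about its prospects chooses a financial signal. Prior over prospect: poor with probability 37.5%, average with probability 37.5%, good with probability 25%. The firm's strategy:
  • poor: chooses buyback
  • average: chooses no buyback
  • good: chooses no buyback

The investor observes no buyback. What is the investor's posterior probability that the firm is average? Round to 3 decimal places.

0.600

Apply Bayes' rule using the sender's strategy as the likelihood.
P(no buyback) = 0.375·0 + 0.375·1 + 0.25·1 = 0.625
P(average | no buyback) = (0.375·1) / 0.625 = 0.375 / 0.625 = 0.6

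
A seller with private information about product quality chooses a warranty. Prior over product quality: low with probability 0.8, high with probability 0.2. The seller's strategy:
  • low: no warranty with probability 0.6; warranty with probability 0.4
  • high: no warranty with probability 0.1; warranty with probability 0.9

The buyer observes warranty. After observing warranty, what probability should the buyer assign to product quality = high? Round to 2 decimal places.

P(warranty) = 0.8·0.4 + 0.2·0.9 = 0.5
P(high | warranty) = (0.2·0.9) / 0.5 = 0.18 / 0.5 = 0.36

0.36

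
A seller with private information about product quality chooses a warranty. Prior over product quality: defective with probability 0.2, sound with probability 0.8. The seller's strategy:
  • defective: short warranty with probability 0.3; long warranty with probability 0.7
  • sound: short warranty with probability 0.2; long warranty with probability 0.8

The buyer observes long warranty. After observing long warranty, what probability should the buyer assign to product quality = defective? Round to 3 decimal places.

Apply Bayes' rule using the sender's strategy as the likelihood.
P(long warranty) = 0.2·0.7 + 0.8·0.8 = 0.78
P(defective | long warranty) = (0.2·0.7) / 0.78 = 0.14 / 0.78 = 0.179487

0.179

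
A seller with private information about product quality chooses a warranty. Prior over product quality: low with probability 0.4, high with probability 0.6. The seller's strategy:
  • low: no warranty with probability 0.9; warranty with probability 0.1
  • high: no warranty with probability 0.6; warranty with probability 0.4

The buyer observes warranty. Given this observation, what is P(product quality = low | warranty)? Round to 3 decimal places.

0.143

P(warranty) = 0.4·0.1 + 0.6·0.4 = 0.28
P(low | warranty) = (0.4·0.1) / 0.28 = 0.04 / 0.28 = 0.142857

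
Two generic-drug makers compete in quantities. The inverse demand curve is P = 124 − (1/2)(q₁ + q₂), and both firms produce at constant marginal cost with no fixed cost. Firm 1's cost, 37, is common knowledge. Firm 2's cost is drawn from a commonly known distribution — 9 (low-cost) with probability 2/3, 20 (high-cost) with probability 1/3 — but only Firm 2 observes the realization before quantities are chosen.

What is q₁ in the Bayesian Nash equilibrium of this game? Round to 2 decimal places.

Type-c best response for Firm 2: q₂(c) = (124 − c) − q₁/2.
Firm 1 maximizes expected profit; its first-order condition is 124 − q₁ − (1/2)E[q₂] − 37 = 0.
Substituting E[q₂] and solving: E[c₂] = 12.6667, so q₁ = (124 − 2·37 + 12.6667)/(3/2) = 41.7778.

41.78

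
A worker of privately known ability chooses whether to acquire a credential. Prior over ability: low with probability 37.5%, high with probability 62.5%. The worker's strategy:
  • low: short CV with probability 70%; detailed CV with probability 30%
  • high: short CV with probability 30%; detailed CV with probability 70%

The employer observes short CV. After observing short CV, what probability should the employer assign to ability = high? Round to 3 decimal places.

0.417

P(short CV) = 0.375·0.7 + 0.625·0.3 = 0.45
P(high | short CV) = (0.625·0.3) / 0.45 = 0.1875 / 0.45 = 0.416667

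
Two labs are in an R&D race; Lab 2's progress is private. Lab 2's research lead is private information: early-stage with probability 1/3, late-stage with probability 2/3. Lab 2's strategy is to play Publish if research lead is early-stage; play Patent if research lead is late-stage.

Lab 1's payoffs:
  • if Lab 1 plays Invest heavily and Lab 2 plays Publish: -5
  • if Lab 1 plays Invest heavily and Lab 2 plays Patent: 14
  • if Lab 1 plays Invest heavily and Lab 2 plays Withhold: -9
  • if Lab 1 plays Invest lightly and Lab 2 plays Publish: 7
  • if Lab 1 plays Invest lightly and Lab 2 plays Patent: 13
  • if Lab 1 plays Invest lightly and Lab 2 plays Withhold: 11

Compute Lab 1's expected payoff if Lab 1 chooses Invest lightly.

E[Invest lightly] = 1/3·7 + 2/3·13 = 7/3 + 26/3 = 11

11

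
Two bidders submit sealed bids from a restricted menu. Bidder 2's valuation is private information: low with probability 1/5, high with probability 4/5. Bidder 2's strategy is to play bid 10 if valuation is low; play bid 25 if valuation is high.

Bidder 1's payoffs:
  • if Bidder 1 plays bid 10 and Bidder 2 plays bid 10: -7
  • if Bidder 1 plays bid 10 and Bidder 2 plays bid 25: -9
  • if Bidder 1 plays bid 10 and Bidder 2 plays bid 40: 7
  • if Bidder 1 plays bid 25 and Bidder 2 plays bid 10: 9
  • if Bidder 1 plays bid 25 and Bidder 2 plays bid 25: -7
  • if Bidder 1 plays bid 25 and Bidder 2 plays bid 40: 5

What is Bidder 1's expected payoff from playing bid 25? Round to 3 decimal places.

Take the expectation over Bidder 2's valuation, weighting each type's action by its prior probability.
E[bid 25] = 1/5·9 + 4/5·(-7) = 9/5 + (-28/5) = -19/5

-3.800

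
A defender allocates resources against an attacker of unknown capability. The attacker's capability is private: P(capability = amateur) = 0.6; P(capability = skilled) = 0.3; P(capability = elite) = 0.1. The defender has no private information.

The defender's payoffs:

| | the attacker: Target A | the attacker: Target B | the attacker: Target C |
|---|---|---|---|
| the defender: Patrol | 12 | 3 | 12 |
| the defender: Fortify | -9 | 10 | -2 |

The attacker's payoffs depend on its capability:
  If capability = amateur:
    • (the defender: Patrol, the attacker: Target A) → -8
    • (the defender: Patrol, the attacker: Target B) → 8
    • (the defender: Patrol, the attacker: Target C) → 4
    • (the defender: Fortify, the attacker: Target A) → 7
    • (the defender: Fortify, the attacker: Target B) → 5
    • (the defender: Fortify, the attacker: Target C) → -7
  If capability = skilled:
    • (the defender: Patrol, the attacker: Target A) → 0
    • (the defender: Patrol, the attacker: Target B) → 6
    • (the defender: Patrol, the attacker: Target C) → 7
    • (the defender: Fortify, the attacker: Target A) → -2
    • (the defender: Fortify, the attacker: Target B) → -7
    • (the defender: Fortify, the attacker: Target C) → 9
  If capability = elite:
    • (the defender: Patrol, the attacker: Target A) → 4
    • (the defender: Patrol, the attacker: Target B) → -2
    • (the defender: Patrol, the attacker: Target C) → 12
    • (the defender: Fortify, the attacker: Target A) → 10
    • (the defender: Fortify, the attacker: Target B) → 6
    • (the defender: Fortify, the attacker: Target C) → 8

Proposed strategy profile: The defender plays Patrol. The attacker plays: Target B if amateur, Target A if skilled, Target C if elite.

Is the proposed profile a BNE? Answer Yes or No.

No

The defender plays Patrol: E[Patrol] = 0.6·(3) + 0.3·(12) + 0.1·(12) = 6.6; E[Fortify] = 3.1. Best-responding. ✓
The attacker (capability amateur), facing Patrol: Target A gives -8, Target B gives 8, Target C gives 4. Proposed Target B is best. ✓
The attacker (capability skilled), facing Patrol: Target A gives 0, Target B gives 6, Target C gives 7. Proposed Target A is not best — profitable deviation exists. ✗
The attacker (capability elite), facing Patrol: Target A gives 4, Target B gives -2, Target C gives 12. Proposed Target C is best. ✓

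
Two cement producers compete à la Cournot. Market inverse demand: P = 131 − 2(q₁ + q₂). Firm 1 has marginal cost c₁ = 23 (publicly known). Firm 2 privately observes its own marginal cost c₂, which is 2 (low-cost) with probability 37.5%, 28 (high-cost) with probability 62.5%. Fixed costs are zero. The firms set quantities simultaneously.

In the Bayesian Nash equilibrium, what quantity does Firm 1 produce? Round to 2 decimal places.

17.21

Type-c best response for Firm 2: q₂(c) = (131 − c)/4 − q₁/2.
Firm 1 maximizes expected profit; its first-order condition is 131 − 4q₁ − 2E[q₂] − 23 = 0.
Substituting E[q₂] and solving: E[c₂] = 18.25, so q₁ = (131 − 2·23 + 18.25)/6 = 17.2083.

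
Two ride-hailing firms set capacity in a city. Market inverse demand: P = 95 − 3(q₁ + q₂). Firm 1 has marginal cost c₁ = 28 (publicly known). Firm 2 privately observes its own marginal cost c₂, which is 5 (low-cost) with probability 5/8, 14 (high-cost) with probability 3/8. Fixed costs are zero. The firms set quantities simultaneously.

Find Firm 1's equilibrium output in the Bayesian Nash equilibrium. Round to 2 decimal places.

Type-c best response for Firm 2: q₂(c) = (95 − c)/6 − q₁/2.
Firm 1 maximizes expected profit; its first-order condition is 95 − 6q₁ − 3E[q₂] − 28 = 0.
Substituting E[q₂] and solving: E[c₂] = 8.375, so q₁ = (95 − 2·28 + 8.375)/9 = 5.26389.

5.26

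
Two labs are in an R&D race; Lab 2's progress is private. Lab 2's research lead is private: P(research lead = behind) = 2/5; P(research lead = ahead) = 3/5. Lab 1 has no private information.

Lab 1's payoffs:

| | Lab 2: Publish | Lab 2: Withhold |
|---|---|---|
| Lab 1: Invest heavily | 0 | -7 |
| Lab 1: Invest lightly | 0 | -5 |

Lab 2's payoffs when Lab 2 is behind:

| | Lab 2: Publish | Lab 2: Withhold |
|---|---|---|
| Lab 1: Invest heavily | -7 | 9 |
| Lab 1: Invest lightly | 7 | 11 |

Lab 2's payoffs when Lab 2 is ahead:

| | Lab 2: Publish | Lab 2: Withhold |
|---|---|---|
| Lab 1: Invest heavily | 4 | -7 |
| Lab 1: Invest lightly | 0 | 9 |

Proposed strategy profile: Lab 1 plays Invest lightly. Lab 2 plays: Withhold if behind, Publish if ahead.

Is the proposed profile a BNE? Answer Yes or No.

A profile is a BNE iff every type of every player is best-responding given beliefs about the other side.
Lab 1 plays Invest lightly: E[Invest lightly] = 2/5·(-5) + 3/5·(0) = -2; E[Invest heavily] = -14/5. Best-responding. ✓
Lab 2 (research lead behind), facing Invest lightly: Publish gives 7, Withhold gives 11. Proposed Withhold is best. ✓
Lab 2 (research lead ahead), facing Invest lightly: Publish gives 0, Withhold gives 9. Proposed Publish is not best — profitable deviation exists. ✗

No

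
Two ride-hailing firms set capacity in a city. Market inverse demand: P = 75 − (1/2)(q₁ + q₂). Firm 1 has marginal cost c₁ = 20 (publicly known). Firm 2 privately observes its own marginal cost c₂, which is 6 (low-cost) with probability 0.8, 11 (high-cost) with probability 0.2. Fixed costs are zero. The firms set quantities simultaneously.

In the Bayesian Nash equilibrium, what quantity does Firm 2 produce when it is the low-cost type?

Each type of Firm 2 best-responds to q₁; Firm 1 best-responds to the expected q₂ over Firm 2's types.
Firm 2 with cost c maximizes (75 − (1/2)(q₁+q₂) − c)·q₂, giving q₂(c) = (75 − c − (1/2)q₁).
E[c₂] = 0.8·6 + 0.2·11 = 7
Firm 1's FOC against E[q₂] yields q₁ = (75 − 2·20 + E[c₂])/(3/2) = (75 − 40 + 7)/(3/2) = 28.
q₂(low-cost) = (75 − 6 − (1/2)·28) = 55.

55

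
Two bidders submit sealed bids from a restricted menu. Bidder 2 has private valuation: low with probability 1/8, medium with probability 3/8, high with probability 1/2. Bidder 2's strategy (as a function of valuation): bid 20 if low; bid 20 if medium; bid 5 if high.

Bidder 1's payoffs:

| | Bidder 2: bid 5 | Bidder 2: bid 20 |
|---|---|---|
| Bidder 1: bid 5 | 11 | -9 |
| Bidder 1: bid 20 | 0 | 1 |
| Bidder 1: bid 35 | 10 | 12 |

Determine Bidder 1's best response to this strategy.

E[bid 5] = 1/8·(-9) + 3/8·(-9) + 1/2·(11) = 1
E[bid 20] = 1/8·(1) + 3/8·(1) + 1/2·(0) = 1/2
E[bid 35] = 1/8·(12) + 3/8·(12) + 1/2·(10) = 11
Best response: bid 35 (11 is the largest).

bid 35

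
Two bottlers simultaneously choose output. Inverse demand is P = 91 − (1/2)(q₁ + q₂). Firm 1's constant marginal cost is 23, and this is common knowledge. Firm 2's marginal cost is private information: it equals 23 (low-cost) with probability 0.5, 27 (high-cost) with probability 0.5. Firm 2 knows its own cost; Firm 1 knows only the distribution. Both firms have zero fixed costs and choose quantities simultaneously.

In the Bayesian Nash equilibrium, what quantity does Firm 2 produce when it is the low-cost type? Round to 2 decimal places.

Type-c best response for Firm 2: q₂(c) = (91 − c) − q₁/2.
Firm 1 maximizes expected profit; its first-order condition is 91 − q₁ − (1/2)E[q₂] − 23 = 0.
Substituting E[q₂] and solving: E[c₂] = 25, so q₁ = (91 − 2·23 + 25)/(3/2) = 46.6667.
q₂(low-cost) = (91 − 23 − (1/2)·46.6667) = 44.6667.

44.67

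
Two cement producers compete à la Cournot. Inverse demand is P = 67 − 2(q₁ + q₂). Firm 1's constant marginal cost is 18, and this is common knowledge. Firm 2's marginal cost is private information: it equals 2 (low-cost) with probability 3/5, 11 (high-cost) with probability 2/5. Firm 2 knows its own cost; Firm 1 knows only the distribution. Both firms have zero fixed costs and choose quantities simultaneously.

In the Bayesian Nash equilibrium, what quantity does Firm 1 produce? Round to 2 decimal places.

Type-c best response for Firm 2: q₂(c) = (67 − c)/4 − q₁/2.
Firm 1 maximizes expected profit; its first-order condition is 67 − 4q₁ − 2E[q₂] − 18 = 0.
Substituting E[q₂] and solving: E[c₂] = 5.6, so q₁ = (67 − 2·18 + 5.6)/6 = 6.1.

6.10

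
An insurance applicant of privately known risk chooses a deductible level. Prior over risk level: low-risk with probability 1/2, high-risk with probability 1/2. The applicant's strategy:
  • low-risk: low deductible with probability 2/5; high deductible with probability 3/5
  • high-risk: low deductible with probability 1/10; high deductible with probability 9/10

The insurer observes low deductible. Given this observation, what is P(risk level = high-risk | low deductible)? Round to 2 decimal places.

P(low deductible) = (1/2)·(2/5) + (1/2)·(1/10) = 1/4
P(high-risk | low deductible) = ((1/2)·(1/10)) / (1/4) = (1/20) / (1/4) = 1/5

0.20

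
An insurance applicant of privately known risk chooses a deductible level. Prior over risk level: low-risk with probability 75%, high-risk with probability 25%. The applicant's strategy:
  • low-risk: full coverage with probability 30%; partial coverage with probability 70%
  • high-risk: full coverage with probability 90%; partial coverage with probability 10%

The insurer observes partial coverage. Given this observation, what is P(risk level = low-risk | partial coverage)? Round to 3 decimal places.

P(partial coverage) = 0.75·0.7 + 0.25·0.1 = 0.55
P(low-risk | partial coverage) = (0.75·0.7) / 0.55 = 0.525 / 0.55 = 0.954545

0.955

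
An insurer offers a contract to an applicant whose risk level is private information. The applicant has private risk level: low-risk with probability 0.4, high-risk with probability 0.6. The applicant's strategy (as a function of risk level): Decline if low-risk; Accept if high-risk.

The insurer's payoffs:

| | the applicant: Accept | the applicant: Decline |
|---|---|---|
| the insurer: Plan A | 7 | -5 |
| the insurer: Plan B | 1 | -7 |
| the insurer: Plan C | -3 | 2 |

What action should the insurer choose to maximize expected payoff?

E[Plan A] = 0.4·(-5) + 0.6·(7) = 2.2
E[Plan B] = 0.4·(-7) + 0.6·(1) = -2.2
E[Plan C] = 0.4·(2) + 0.6·(-3) = -1
Best response: Plan A (2.2 is the largest).

Plan A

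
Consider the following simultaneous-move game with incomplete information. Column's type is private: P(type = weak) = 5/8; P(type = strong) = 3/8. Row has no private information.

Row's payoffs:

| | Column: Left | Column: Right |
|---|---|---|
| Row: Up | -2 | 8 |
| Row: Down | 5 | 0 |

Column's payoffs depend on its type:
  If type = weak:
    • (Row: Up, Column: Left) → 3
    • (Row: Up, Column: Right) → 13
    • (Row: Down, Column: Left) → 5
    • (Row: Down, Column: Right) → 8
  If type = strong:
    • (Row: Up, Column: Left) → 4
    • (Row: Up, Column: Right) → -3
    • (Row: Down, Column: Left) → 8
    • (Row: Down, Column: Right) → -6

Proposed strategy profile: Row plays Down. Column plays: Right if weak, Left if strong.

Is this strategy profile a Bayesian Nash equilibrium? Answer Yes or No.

No

A profile is a BNE iff every type of every player is best-responding given beliefs about the other side.
Row plays Down: E[Down] = 5/8·(0) + 3/8·(5) = 15/8; E[Up] = 17/4. Not best-responding. ✗
Column (type weak), facing Down: Left gives 5, Right gives 8. Proposed Right is best. ✓
Column (type strong), facing Down: Left gives 8, Right gives -6. Proposed Left is best. ✓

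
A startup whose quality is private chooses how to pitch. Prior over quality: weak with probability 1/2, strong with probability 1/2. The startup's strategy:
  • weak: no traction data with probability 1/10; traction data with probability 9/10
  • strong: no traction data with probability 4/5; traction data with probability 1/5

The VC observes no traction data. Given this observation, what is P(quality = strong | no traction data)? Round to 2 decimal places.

0.89

P(no traction data) = (1/2)·(1/10) + (1/2)·(4/5) = 9/20
P(strong | no traction data) = ((1/2)·(4/5)) / (9/20) = (2/5) / (9/20) = 8/9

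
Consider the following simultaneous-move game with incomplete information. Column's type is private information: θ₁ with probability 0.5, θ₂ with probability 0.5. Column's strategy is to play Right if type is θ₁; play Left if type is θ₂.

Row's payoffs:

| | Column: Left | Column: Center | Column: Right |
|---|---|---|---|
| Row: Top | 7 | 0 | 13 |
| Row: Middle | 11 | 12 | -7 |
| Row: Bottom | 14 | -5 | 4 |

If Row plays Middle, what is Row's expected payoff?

E[Middle] = 0.5·(-7) + 0.5·11 = (-3.5) + 5.5 = 2

2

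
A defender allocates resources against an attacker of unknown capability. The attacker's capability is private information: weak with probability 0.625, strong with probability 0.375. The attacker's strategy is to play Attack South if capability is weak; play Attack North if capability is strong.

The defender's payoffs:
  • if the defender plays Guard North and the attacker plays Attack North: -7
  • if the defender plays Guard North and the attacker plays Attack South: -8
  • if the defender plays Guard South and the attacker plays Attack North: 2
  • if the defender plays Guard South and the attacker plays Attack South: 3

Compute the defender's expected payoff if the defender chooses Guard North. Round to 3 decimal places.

-7.625

E[Guard North] = 0.625·(-8) + 0.375·(-7) = (-5) + (-2.625) = -7.625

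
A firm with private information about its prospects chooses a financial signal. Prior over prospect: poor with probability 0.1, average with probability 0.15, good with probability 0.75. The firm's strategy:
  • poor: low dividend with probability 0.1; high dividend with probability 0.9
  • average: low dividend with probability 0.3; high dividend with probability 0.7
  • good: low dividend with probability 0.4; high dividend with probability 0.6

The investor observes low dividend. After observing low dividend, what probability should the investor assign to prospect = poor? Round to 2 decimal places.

0.03

P(low dividend) = 0.1·0.1 + 0.15·0.3 + 0.75·0.4 = 0.355
P(poor | low dividend) = (0.1·0.1) / 0.355 = 0.01 / 0.355 = 0.028169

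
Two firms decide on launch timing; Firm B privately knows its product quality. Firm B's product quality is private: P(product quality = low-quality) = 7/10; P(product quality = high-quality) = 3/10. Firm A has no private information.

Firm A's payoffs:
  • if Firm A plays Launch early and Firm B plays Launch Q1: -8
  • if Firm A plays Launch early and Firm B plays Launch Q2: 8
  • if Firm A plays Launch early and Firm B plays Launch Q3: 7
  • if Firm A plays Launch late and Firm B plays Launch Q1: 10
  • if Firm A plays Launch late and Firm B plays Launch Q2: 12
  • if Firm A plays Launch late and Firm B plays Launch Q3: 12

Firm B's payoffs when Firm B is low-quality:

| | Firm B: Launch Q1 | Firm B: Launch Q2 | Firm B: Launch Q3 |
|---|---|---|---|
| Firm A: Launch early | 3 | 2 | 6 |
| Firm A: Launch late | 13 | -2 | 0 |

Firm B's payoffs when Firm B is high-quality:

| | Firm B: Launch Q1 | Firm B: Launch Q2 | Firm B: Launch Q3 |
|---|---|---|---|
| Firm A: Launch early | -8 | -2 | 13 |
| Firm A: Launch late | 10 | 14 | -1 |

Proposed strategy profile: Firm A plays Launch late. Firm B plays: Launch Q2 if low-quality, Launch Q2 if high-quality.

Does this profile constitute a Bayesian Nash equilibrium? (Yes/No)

Firm A plays Launch late: E[Launch late] = 7/10·(12) + 3/10·(12) = 12; E[Launch early] = 8. Best-responding. ✓
Firm B (product quality low-quality), facing Launch late: Launch Q1 gives 13, Launch Q2 gives -2, Launch Q3 gives 0. Proposed Launch Q2 is not best — profitable deviation exists. ✗
Firm B (product quality high-quality), facing Launch late: Launch Q1 gives 10, Launch Q2 gives 14, Launch Q3 gives -1. Proposed Launch Q2 is best. ✓

No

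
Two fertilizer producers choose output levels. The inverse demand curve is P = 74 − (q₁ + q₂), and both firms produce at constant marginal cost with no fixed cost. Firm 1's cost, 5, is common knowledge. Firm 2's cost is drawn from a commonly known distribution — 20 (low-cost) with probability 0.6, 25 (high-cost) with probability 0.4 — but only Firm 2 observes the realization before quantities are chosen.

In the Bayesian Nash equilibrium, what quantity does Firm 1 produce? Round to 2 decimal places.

Each type of Firm 2 best-responds to q₁; Firm 1 best-responds to the expected q₂ over Firm 2's types.
Firm 2 with cost c maximizes (74 − (q₁+q₂) − c)·q₂, giving q₂(c) = (74 − c − q₁)/2.
E[c₂] = 0.6·20 + 0.4·25 = 22
Firm 1's FOC against E[q₂] yields q₁ = (74 − 2·5 + E[c₂])/3 = (74 − 10 + 22)/3 = 28.6667.

28.67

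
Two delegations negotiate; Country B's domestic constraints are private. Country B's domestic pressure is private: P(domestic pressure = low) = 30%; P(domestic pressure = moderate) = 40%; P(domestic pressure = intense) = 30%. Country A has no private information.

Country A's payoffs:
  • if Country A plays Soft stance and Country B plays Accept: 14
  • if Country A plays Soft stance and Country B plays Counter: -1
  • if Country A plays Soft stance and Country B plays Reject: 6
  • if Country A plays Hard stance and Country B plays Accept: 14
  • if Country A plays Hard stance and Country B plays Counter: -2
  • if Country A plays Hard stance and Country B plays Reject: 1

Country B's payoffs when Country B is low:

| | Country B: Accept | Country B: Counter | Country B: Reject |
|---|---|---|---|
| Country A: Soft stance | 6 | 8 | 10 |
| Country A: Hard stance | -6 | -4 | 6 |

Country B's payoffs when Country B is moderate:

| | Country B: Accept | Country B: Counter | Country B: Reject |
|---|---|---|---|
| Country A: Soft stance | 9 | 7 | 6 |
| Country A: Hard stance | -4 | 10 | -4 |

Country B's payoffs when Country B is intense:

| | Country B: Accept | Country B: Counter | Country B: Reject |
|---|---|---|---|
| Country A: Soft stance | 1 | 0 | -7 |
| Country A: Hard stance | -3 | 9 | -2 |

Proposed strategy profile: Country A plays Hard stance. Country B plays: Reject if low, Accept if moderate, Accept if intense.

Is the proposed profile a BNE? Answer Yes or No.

A profile is a BNE iff every type of every player is best-responding given beliefs about the other side.
Country A plays Hard stance: E[Hard stance] = 0.3·(1) + 0.4·(14) + 0.3·(14) = 10.1; E[Soft stance] = 11.6. Not best-responding. ✗
Country B (domestic pressure low), facing Hard stance: Accept gives -6, Counter gives -4, Reject gives 6. Proposed Reject is best. ✓
Country B (domestic pressure moderate), facing Hard stance: Accept gives -4, Counter gives 10, Reject gives -4. Proposed Accept is not best — profitable deviation exists. ✗
Country B (domestic pressure intense), facing Hard stance: Accept gives -3, Counter gives 9, Reject gives -2. Proposed Accept is not best — profitable deviation exists. ✗

No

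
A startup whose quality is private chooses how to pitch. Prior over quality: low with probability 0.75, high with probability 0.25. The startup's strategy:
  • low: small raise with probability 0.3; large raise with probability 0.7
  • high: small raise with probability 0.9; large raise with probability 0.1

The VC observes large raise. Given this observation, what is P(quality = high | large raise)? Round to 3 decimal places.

0.045

Apply Bayes' rule using the sender's strategy as the likelihood.
P(large raise) = 0.75·0.7 + 0.25·0.1 = 0.55
P(high | large raise) = (0.25·0.1) / 0.55 = 0.025 / 0.55 = 0.0454545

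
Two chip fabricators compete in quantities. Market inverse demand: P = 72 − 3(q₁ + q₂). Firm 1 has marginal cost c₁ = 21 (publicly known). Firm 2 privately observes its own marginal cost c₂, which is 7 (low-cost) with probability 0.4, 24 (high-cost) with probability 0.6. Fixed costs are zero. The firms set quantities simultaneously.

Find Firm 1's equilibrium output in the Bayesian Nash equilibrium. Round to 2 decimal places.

Type-c best response for Firm 2: q₂(c) = (72 − c)/6 − q₁/2.
Firm 1 maximizes expected profit; its first-order condition is 72 − 6q₁ − 3E[q₂] − 21 = 0.
Substituting E[q₂] and solving: E[c₂] = 17.2, so q₁ = (72 − 2·21 + 17.2)/9 = 5.24444.

5.24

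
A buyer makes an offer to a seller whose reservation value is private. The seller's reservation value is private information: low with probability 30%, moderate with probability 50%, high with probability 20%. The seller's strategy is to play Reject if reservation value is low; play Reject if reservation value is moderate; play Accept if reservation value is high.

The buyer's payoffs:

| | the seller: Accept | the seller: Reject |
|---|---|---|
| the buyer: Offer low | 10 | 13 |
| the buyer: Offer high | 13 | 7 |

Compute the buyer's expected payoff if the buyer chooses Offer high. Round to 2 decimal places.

E[Offer high] = 0.3·7 + 0.5·7 + 0.2·13 = 2.1 + 3.5 + 2.6 = 8.2

8.20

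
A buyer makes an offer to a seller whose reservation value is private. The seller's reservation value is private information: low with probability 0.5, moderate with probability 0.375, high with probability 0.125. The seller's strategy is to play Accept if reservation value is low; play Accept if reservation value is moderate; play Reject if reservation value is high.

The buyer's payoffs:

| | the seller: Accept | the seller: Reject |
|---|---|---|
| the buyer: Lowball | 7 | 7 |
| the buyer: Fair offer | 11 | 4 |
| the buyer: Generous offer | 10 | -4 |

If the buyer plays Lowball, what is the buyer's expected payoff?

7

E[Lowball] = 0.5·7 + 0.375·7 + 0.125·7 = 3.5 + 2.625 + 0.875 = 7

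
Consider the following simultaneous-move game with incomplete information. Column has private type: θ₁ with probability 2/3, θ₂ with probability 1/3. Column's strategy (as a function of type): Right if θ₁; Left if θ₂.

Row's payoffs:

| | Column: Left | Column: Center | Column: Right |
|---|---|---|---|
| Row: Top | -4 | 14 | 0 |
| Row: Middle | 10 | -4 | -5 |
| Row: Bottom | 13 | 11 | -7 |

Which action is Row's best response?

E[Top] = 2/3·(0) + 1/3·(-4) = -4/3
E[Middle] = 2/3·(-5) + 1/3·(10) = 0
E[Bottom] = 2/3·(-7) + 1/3·(13) = -1/3
Best response: Middle (0 is the largest).

Middle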